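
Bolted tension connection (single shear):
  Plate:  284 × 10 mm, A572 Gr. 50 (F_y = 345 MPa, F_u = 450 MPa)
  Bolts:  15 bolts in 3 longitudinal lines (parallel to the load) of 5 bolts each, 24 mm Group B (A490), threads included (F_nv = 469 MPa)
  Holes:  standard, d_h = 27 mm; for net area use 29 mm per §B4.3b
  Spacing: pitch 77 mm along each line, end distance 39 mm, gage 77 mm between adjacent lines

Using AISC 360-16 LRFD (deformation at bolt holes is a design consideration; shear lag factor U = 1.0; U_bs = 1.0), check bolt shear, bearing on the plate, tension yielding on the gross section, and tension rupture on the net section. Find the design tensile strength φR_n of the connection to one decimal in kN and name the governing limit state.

664.9 kN (net-section rupture governs)

Bolt shear: A_b = π(24)²/4 = 452.39 mm². φR_n = 0.75 × 469 × 452.39 × 15 × 1 = 2386.9 kN.
Bearing (10 mm plate, F_u = 450 MPa): end bolts L_c = 39 − 27/2 = 25.5, R_n = min(1.2×25.5×10×450, 2.4×24×10×450) = 137.7 kN/bolt; interior L_c = 77 − 27 = 50, R_n = 259.2 kN/bolt. φR_n = 0.75 × (3×137.7 + 12×259.2) = 2642.6 kN.
Tension yield (gross): A_g = 284×10 = 2840 mm². φR_n = 0.90 × 345 × 2840 = 881.8 kN.
Tension rupture (net): A_n = (284 − 3×29)×10 = 1970 mm² (U = 1.0, A_e = A_n). φR_n = 0.75 × 450 × 1970 = 664.9 kN.
Governing: min(2386.9, 2642.6, 881.8, 664.9) = 664.9 kN → net-section rupture.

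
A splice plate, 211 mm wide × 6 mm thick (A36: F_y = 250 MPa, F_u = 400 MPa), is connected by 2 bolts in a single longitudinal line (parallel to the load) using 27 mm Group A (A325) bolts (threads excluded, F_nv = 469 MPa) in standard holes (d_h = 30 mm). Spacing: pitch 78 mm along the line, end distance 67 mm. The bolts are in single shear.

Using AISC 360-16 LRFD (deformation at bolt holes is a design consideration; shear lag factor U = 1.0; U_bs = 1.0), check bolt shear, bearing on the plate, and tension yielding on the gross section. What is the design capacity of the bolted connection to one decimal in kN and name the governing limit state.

216.0 kN (bearing governs)

Bolt shear: A_b = π(27)²/4 = 572.56 mm². φR_n = 0.75 × 469 × 572.56 × 2 × 1 = 402.8 kN.
Bearing (6 mm plate, F_u = 400 MPa): end bolts L_c = 67 − 30/2 = 52, R_n = min(1.2×52×6×400, 2.4×27×6×400) = 149.76 kN/bolt; interior L_c = 78 − 30 = 48, R_n = 138.24 kN/bolt. φR_n = 0.75 × (1×149.76 + 1×138.24) = 216.0 kN.
Tension yield (gross): A_g = 211×6 = 1266 mm². φR_n = 0.90 × 250 × 1266 = 284.9 kN.
Governing: min(402.8, 216.0, 284.9) = 216.0 kN → bearing.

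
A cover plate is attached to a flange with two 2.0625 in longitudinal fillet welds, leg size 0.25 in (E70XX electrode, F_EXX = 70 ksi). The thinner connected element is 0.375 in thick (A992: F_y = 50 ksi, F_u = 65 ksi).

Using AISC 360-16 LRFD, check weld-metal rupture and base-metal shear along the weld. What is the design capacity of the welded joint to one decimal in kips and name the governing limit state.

23.0 kips (weld metal governs)

Weld metal: throat = 0.707×0.25 = 0.17675 in, L = 2×2.0625 = 4.125 in. φR_n = 0.75 × 0.6 × 70 × 0.17675 × 4.125 = 23.0 kips.
Base metal shear (0.375 in plate): yield φR_n = 1.0×0.6×50×0.375×4.125 = 46.4 kips; rupture φR_n = 0.75×0.6×65×0.375×4.125 = 45.2 kips; take 45.2 kips (rupture).
Governing: min(23.0, 45.2) = 23.0 kips → weld metal.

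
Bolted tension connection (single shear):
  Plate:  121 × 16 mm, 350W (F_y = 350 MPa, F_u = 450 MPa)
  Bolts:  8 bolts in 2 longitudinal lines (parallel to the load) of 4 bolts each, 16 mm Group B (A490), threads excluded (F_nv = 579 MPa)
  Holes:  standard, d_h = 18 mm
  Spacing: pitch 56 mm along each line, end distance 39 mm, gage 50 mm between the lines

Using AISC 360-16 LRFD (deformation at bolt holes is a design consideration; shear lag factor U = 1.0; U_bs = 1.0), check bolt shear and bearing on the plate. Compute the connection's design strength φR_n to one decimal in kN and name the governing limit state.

Bolt shear: A_b = π(16)²/4 = 201.06 mm². φR_n = 0.75 × 579 × 201.06 × 8 × 1 = 698.5 kN.
Bearing (16 mm plate, F_u = 450 MPa): end bolts L_c = 39 − 18/2 = 30, R_n = min(1.2×30×16×450, 2.4×16×16×450) = 259.2 kN/bolt; interior L_c = 56 − 18 = 38, R_n = 276.48 kN/bolt. φR_n = 0.75 × (2×259.2 + 6×276.48) = 1633.0 kN.
Governing: min(698.5, 1633.0) = 698.5 kN → bolt shear.

698.5 kN (bolt shear governs)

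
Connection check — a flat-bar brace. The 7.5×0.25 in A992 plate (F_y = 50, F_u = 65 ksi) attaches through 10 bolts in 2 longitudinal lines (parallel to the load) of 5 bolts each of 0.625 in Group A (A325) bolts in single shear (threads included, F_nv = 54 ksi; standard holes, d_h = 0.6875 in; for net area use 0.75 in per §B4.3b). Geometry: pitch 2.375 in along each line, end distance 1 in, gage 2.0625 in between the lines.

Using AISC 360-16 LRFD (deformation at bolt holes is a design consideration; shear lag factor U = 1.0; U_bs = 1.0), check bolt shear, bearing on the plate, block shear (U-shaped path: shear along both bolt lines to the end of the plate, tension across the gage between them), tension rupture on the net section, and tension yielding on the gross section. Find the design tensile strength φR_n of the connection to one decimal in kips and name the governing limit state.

Bolt shear: A_b = π(0.625)²/4 = 0.3068 in². φR_n = 0.75 × 54 × 0.3068 × 10 × 1 = 124.3 kips.
Bearing (0.25 in plate, F_u = 65 ksi): end bolts L_c = 1 − 0.6875/2 = 0.65625, R_n = min(1.2×0.65625×0.25×65, 2.4×0.625×0.25×65) = 12.797 kips/bolt; interior L_c = 2.375 − 0.6875 = 1.6875, R_n = 24.375 kips/bolt. φR_n = 0.75 × (2×12.797 + 8×24.375) = 165.4 kips.
Block shear: shear path 2×[1+4×2.375] = 2×10.5 in, A_gv = 5.25, A_nv = 2×(10.5 − 4.5×0.75)×0.25 = 3.5625 in²; tension across gage: (2.0625 − 1×0.75)×0.25 = 0.32813 in². R_n = min(0.6×65×3.5625, 0.6×50×5.25) + 1.0×65×0.32813 = min(138.94, 157.5) + 21.328 = 160.27 kips. φR_n = 0.75 × 160.27 = 120.2 kips.
Tension rupture (net): A_n = (7.5 − 2×0.75)×0.25 = 1.5 in² (U = 1.0, A_e = A_n). φR_n = 0.75 × 65 × 1.5 = 73.1 kips.
Tension yield (gross): A_g = 7.5×0.25 = 1.875 in². φR_n = 0.90 × 50 × 1.875 = 84.4 kips.
Governing: min(124.3, 165.4, 120.2, 73.1, 84.4) = 73.1 kips → net-section rupture.

73.1 kips (net-section rupture governs)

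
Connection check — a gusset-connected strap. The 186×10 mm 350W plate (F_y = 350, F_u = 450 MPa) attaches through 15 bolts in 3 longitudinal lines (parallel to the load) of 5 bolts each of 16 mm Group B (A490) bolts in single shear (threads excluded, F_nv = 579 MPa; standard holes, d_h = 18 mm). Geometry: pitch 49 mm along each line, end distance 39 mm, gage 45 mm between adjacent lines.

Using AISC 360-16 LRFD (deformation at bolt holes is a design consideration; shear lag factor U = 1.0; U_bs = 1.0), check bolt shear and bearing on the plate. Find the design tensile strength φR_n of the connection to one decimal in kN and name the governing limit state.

1309.7 kN (bolt shear governs)

Bolt shear: A_b = π(16)²/4 = 201.06 mm². φR_n = 0.75 × 579 × 201.06 × 15 × 1 = 1309.7 kN.
Bearing (10 mm plate, F_u = 450 MPa): end bolts L_c = 39 − 18/2 = 30, R_n = min(1.2×30×10×450, 2.4×16×10×450) = 162 kN/bolt; interior L_c = 49 − 18 = 31, R_n = 167.4 kN/bolt. φR_n = 0.75 × (3×162 + 12×167.4) = 1871.1 kN.
Governing: min(1309.7, 1871.1) = 1309.7 kN → bolt shear.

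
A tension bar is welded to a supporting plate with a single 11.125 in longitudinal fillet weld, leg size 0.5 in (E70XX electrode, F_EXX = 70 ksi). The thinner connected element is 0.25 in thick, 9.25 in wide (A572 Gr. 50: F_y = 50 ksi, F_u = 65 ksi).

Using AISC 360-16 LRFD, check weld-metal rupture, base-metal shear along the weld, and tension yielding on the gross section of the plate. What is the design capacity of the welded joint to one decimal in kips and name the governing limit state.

Weld metal: throat = 0.707×0.5 = 0.3535 in, L = 11.125 in. φR_n = 0.75 × 0.6 × 70 × 0.3535 × 11.125 = 123.9 kips.
Base metal shear (0.25 in plate): yield φR_n = 1.0×0.6×50×0.25×11.125 = 83.4 kips; rupture φR_n = 0.75×0.6×65×0.25×11.125 = 81.4 kips; take 81.4 kips (rupture).
Tension yield (gross): A_g = 9.25×0.25 = 2.3125 in². φR_n = 0.90 × 50 × 2.3125 = 104.1 kips.
Governing: min(123.9, 81.4, 104.1) = 81.4 kips → base-metal shear.

81.4 kips (base-metal shear governs)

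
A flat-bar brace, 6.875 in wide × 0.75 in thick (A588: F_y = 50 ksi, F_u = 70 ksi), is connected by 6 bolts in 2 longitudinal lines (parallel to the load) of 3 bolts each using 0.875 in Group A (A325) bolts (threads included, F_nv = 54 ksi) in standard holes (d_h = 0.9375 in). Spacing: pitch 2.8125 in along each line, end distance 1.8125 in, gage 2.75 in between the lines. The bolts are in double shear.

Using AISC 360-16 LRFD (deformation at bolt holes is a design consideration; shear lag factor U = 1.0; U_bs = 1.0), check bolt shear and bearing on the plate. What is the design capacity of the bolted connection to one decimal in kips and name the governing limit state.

292.2 kips (bolt shear governs)

Bolt shear: A_b = π(0.875)²/4 = 0.60132 in². φR_n = 0.75 × 54 × 0.60132 × 6 × 2 = 292.2 kips.
Bearing (0.75 in plate, F_u = 70 ksi): end bolts L_c = 1.8125 − 0.9375/2 = 1.34375, R_n = min(1.2×1.34375×0.75×70, 2.4×0.875×0.75×70) = 84.656 kips/bolt; interior L_c = 2.8125 − 0.9375 = 1.875, R_n = 110.25 kips/bolt. φR_n = 0.75 × (2×84.656 + 4×110.25) = 457.7 kips.
Governing: min(292.2, 457.7) = 292.2 kips → bolt shear.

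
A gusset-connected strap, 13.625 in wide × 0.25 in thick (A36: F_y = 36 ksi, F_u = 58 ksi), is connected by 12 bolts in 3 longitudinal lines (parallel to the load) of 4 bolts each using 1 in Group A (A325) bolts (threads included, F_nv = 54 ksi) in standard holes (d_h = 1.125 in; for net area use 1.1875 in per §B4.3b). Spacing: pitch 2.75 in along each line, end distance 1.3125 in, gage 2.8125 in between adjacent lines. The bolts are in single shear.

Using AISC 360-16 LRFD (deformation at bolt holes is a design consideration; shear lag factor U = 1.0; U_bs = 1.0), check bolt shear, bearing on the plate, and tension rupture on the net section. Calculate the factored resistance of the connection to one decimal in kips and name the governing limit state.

Bolt shear: A_b = π(1)²/4 = 0.7854 in². φR_n = 0.75 × 54 × 0.7854 × 12 × 1 = 381.7 kips.
Bearing (0.25 in plate, F_u = 58 ksi): end bolts L_c = 1.3125 − 1.125/2 = 0.75, R_n = min(1.2×0.75×0.25×58, 2.4×1×0.25×58) = 13.05 kips/bolt; interior L_c = 2.75 − 1.125 = 1.625, R_n = 28.275 kips/bolt. φR_n = 0.75 × (3×13.05 + 9×28.275) = 220.2 kips.
Tension rupture (net): A_n = (13.625 − 3×1.1875)×0.25 = 2.5156 in² (U = 1.0, A_e = A_n). φR_n = 0.75 × 58 × 2.5156 = 109.4 kips.
Governing: min(381.7, 220.2, 109.4) = 109.4 kips → net-section rupture.

109.4 kips (net-section rupture governs)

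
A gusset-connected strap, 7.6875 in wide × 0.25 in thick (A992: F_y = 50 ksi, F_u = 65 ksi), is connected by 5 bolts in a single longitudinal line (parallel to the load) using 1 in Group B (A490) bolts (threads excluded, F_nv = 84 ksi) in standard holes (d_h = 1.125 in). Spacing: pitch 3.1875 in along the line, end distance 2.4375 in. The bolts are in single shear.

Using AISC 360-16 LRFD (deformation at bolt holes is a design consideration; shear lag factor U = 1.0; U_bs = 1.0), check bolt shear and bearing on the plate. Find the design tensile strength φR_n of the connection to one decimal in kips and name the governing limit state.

144.4 kips (bearing governs)

Bolt shear: A_b = π(1)²/4 = 0.7854 in². φR_n = 0.75 × 84 × 0.7854 × 5 × 1 = 247.4 kips.
Bearing (0.25 in plate, F_u = 65 ksi): end bolts L_c = 2.4375 − 1.125/2 = 1.875, R_n = min(1.2×1.875×0.25×65, 2.4×1×0.25×65) = 36.563 kips/bolt; interior L_c = 3.1875 − 1.125 = 2.0625, R_n = 39 kips/bolt. φR_n = 0.75 × (1×36.563 + 4×39) = 144.4 kips.
Governing: min(247.4, 144.4) = 144.4 kips → bearing.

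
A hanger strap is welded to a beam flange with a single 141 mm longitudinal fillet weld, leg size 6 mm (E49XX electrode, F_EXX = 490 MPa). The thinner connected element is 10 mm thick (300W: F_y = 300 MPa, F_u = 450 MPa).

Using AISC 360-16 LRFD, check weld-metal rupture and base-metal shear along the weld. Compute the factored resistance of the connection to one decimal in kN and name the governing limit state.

Weld metal: throat = 0.707×6 = 4.242 mm, L = 141 mm. φR_n = 0.75 × 0.6 × 490 × 4.242 × 141 = 131.9 kN.
Base metal shear (10 mm plate): yield φR_n = 1.0×0.6×300×10×141 = 253.8 kN; rupture φR_n = 0.75×0.6×450×10×141 = 285.5 kN; take 253.8 kN (yield).
Governing: min(131.9, 253.8) = 131.9 kN → weld metal.

131.9 kN (weld metal governs)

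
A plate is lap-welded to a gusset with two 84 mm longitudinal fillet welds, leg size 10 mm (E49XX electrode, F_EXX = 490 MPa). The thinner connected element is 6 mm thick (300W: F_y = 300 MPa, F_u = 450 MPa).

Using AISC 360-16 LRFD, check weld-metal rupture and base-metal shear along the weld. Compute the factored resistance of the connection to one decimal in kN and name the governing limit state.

Weld metal: throat = 0.707×10 = 7.07 mm, L = 2×84 = 168 mm. φR_n = 0.75 × 0.6 × 490 × 7.07 × 168 = 261.9 kN.
Base metal shear (6 mm plate): yield φR_n = 1.0×0.6×300×6×168 = 181.4 kN; rupture φR_n = 0.75×0.6×450×6×168 = 204.1 kN; take 181.4 kN (yield).
Governing: min(261.9, 181.4) = 181.4 kN → base-metal shear.

181.4 kN (base-metal shear governs)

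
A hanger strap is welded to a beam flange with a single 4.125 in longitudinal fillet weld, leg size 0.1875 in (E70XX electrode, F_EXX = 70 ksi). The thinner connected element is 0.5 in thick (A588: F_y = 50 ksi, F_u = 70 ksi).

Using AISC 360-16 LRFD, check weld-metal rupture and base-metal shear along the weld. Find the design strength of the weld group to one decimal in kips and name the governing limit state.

Weld metal: throat = 0.707×0.1875 = 0.13256 in, L = 4.125 in. φR_n = 0.75 × 0.6 × 70 × 0.13256 × 4.125 = 17.2 kips.
Base metal shear (0.5 in plate): yield φR_n = 1.0×0.6×50×0.5×4.125 = 61.9 kips; rupture φR_n = 0.75×0.6×70×0.5×4.125 = 65.0 kips; take 61.9 kips (yield).
Governing: min(17.2, 61.9) = 17.2 kips → weld metal.

17.2 kips (weld metal governs)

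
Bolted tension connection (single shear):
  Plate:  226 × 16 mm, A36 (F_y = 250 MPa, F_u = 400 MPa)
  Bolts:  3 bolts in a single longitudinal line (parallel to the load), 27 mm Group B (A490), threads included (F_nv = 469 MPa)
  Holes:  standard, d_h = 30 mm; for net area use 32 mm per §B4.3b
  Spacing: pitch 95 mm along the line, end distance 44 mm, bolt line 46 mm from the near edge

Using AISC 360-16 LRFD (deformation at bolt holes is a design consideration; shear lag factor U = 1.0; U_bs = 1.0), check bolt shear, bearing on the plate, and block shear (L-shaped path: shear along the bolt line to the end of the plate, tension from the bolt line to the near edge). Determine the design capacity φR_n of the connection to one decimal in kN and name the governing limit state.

Bolt shear: A_b = π(27)²/4 = 572.56 mm². φR_n = 0.75 × 469 × 572.56 × 3 × 1 = 604.2 kN.
Bearing (16 mm plate, F_u = 400 MPa): end bolts L_c = 44 − 30/2 = 29, R_n = min(1.2×29×16×400, 2.4×27×16×400) = 222.72 kN/bolt; interior L_c = 95 − 30 = 65, R_n = 414.72 kN/bolt. φR_n = 0.75 × (1×222.72 + 2×414.72) = 789.1 kN.
Block shear: shear path 1×[44+2×95] = 1×234 mm, A_gv = 3744, A_nv = 1×(234 − 2.5×32)×16 = 2464 mm²; tension to near edge: (46 − 0.5×32)×16 = 480 mm². R_n = min(0.6×400×2464, 0.6×250×3744) + 1.0×400×480 = min(591.36, 561.6) + 192 = 753.6 kN. φR_n = 0.75 × 753.6 = 565.2 kN.
Governing: min(604.2, 789.1, 565.2) = 565.2 kN → block shear.

565.2 kN (block shear governs)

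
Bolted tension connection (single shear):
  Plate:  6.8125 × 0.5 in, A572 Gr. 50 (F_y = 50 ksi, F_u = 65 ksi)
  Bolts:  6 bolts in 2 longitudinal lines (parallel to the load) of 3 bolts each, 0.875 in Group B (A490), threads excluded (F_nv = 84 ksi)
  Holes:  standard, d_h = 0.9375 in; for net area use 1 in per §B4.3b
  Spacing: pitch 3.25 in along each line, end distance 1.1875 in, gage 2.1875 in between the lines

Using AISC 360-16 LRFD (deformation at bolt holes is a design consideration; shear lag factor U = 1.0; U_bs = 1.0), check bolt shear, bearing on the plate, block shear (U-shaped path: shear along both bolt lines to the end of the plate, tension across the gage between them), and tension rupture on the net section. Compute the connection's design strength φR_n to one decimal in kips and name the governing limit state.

Bolt shear: A_b = π(0.875)²/4 = 0.60132 in². φR_n = 0.75 × 84 × 0.60132 × 6 × 1 = 227.3 kips.
Bearing (0.5 in plate, F_u = 65 ksi): end bolts L_c = 1.1875 − 0.9375/2 = 0.71875, R_n = min(1.2×0.71875×0.5×65, 2.4×0.875×0.5×65) = 28.031 kips/bolt; interior L_c = 3.25 − 0.9375 = 2.3125, R_n = 68.25 kips/bolt. φR_n = 0.75 × (2×28.031 + 4×68.25) = 246.8 kips.
Block shear: shear path 2×[1.1875+2×3.25] = 2×7.6875 in, A_gv = 7.6875, A_nv = 2×(7.6875 − 2.5×1)×0.5 = 5.1875 in²; tension across gage: (2.1875 − 1×1)×0.5 = 0.59375 in². R_n = min(0.6×65×5.1875, 0.6×50×7.6875) + 1.0×65×0.59375 = min(202.31, 230.63) + 38.594 = 240.9 kips. φR_n = 0.75 × 240.9 = 180.7 kips.
Tension rupture (net): A_n = (6.8125 − 2×1)×0.5 = 2.4063 in² (U = 1.0, A_e = A_n). φR_n = 0.75 × 65 × 2.4063 = 117.3 kips.
Governing: min(227.3, 246.8, 180.7, 117.3) = 117.3 kips → net-section rupture.

117.3 kips (net-section rupture governs)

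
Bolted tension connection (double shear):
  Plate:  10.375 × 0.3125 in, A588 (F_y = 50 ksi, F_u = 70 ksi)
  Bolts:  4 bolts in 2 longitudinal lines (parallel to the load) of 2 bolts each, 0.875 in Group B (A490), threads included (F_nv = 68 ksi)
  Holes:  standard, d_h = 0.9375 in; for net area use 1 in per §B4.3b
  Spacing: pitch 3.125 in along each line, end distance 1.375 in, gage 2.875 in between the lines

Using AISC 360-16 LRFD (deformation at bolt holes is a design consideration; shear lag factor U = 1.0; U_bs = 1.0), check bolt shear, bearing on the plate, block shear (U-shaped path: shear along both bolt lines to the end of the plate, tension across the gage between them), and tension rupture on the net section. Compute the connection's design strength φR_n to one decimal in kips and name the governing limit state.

Bolt shear: A_b = π(0.875)²/4 = 0.60132 in². φR_n = 0.75 × 68 × 0.60132 × 4 × 2 = 245.3 kips.
Bearing (0.3125 in plate, F_u = 70 ksi): end bolts L_c = 1.375 − 0.9375/2 = 0.90625, R_n = min(1.2×0.90625×0.3125×70, 2.4×0.875×0.3125×70) = 23.789 kips/bolt; interior L_c = 3.125 − 0.9375 = 2.1875, R_n = 45.938 kips/bolt. φR_n = 0.75 × (2×23.789 + 2×45.938) = 104.6 kips.
Block shear: shear path 2×[1.375+1×3.125] = 2×4.5 in, A_gv = 2.8125, A_nv = 2×(4.5 − 1.5×1)×0.3125 = 1.875 in²; tension across gage: (2.875 − 1×1)×0.3125 = 0.58594 in². R_n = min(0.6×70×1.875, 0.6×50×2.8125) + 1.0×70×0.58594 = min(78.75, 84.375) + 41.016 = 119.77 kips. φR_n = 0.75 × 119.77 = 89.8 kips.
Tension rupture (net): A_n = (10.375 − 2×1)×0.3125 = 2.6172 in² (U = 1.0, A_e = A_n). φR_n = 0.75 × 70 × 2.6172 = 137.4 kips.
Governing: min(245.3, 104.6, 89.8, 137.4) = 89.8 kips → block shear.

89.8 kips (block shear governs)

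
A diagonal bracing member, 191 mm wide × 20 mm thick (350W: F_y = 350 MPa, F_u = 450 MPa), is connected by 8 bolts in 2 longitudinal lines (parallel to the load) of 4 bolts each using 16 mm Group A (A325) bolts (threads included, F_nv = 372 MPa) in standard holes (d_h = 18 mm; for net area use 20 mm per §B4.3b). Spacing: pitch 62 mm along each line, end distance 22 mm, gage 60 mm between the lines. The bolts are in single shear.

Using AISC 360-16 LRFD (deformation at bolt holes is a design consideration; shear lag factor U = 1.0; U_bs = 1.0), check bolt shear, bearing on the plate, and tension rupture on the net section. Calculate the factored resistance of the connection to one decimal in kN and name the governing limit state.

Bolt shear: A_b = π(16)²/4 = 201.06 mm². φR_n = 0.75 × 372 × 201.06 × 8 × 1 = 448.8 kN.
Bearing (20 mm plate, F_u = 450 MPa): end bolts L_c = 22 − 18/2 = 13, R_n = min(1.2×13×20×450, 2.4×16×20×450) = 140.4 kN/bolt; interior L_c = 62 − 18 = 44, R_n = 345.6 kN/bolt. φR_n = 0.75 × (2×140.4 + 6×345.6) = 1765.8 kN.
Tension rupture (net): A_n = (191 − 2×20)×20 = 3020 mm² (U = 1.0, A_e = A_n). φR_n = 0.75 × 450 × 3020 = 1019.3 kN.
Governing: min(448.8, 1765.8, 1019.3) = 448.8 kN → bolt shear.

448.8 kN (bolt shear governs)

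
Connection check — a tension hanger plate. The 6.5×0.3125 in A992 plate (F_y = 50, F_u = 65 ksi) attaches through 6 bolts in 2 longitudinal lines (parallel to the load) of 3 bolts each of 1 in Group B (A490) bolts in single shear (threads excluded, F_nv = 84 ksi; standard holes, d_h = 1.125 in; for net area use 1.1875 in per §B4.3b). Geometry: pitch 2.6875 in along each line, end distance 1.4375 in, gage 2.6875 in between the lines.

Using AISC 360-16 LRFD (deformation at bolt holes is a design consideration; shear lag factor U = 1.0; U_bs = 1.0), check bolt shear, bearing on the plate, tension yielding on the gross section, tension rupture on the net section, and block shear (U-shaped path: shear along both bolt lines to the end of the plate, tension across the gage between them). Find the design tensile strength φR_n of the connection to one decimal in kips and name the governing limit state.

62.8 kips (net-section rupture governs)

Bolt shear: A_b = π(1)²/4 = 0.7854 in². φR_n = 0.75 × 84 × 0.7854 × 6 × 1 = 296.9 kips.
Bearing (0.3125 in plate, F_u = 65 ksi): end bolts L_c = 1.4375 − 1.125/2 = 0.875, R_n = min(1.2×0.875×0.3125×65, 2.4×1×0.3125×65) = 21.328 kips/bolt; interior L_c = 2.6875 − 1.125 = 1.5625, R_n = 38.086 kips/bolt. φR_n = 0.75 × (2×21.328 + 4×38.086) = 146.3 kips.
Tension yield (gross): A_g = 6.5×0.3125 = 2.0313 in². φR_n = 0.90 × 50 × 2.0313 = 91.4 kips.
Tension rupture (net): A_n = (6.5 − 2×1.1875)×0.3125 = 1.2891 in² (U = 1.0, A_e = A_n). φR_n = 0.75 × 65 × 1.2891 = 62.8 kips.
Block shear: shear path 2×[1.4375+2×2.6875] = 2×6.8125 in, A_gv = 4.2578, A_nv = 2×(6.8125 − 2.5×1.1875)×0.3125 = 2.4023 in²; tension across gage: (2.6875 − 1×1.1875)×0.3125 = 0.46875 in². R_n = min(0.6×65×2.4023, 0.6×50×4.2578) + 1.0×65×0.46875 = min(93.69, 127.73) + 30.469 = 124.16 kips. φR_n = 0.75 × 124.16 = 93.1 kips.
Governing: min(296.9, 146.3, 91.4, 62.8, 93.1) = 62.8 kips → net-section rupture.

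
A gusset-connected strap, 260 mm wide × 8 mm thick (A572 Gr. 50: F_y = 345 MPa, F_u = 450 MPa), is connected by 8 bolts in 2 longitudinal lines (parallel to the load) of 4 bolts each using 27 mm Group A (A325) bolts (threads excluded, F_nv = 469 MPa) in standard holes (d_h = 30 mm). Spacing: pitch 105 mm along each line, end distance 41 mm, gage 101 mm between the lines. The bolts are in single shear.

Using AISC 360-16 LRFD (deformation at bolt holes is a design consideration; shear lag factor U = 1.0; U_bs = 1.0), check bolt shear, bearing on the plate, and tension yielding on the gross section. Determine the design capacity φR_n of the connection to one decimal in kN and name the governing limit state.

645.8 kN (gross-section yield governs)

Bolt shear: A_b = π(27)²/4 = 572.56 mm². φR_n = 0.75 × 469 × 572.56 × 8 × 1 = 1611.2 kN.
Bearing (8 mm plate, F_u = 450 MPa): end bolts L_c = 41 − 30/2 = 26, R_n = min(1.2×26×8×450, 2.4×27×8×450) = 112.32 kN/bolt; interior L_c = 105 − 30 = 75, R_n = 233.28 kN/bolt. φR_n = 0.75 × (2×112.32 + 6×233.28) = 1218.2 kN.
Tension yield (gross): A_g = 260×8 = 2080 mm². φR_n = 0.90 × 345 × 2080 = 645.8 kN.
Governing: min(1611.2, 1218.2, 645.8) = 645.8 kN → gross-section yield.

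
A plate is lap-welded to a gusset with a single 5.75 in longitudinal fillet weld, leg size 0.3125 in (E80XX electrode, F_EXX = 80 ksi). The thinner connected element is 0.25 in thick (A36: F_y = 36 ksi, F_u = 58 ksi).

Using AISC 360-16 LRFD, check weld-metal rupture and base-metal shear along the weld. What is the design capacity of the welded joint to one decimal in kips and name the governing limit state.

31.1 kips (base-metal shear governs)

Weld metal: throat = 0.707×0.3125 = 0.22094 in, L = 5.75 in. φR_n = 0.75 × 0.6 × 80 × 0.22094 × 5.75 = 45.7 kips.
Base metal shear (0.25 in plate): yield φR_n = 1.0×0.6×36×0.25×5.75 = 31.1 kips; rupture φR_n = 0.75×0.6×58×0.25×5.75 = 37.5 kips; take 31.1 kips (yield).
Governing: min(45.7, 31.1) = 31.1 kips → base-metal shear.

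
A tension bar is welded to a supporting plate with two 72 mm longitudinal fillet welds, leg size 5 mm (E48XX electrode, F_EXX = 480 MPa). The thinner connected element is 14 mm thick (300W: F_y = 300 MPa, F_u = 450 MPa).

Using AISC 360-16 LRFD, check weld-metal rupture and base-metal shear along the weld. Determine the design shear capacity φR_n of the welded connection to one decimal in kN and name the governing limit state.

110.0 kN (weld metal governs)

Weld metal: throat = 0.707×5 = 3.535 mm, L = 2×72 = 144 mm. φR_n = 0.75 × 0.6 × 480 × 3.535 × 144 = 110.0 kN.
Base metal shear (14 mm plate): yield φR_n = 1.0×0.6×300×14×144 = 362.9 kN; rupture φR_n = 0.75×0.6×450×14×144 = 408.2 kN; take 362.9 kN (yield).
Governing: min(110.0, 362.9) = 110.0 kN → weld metal.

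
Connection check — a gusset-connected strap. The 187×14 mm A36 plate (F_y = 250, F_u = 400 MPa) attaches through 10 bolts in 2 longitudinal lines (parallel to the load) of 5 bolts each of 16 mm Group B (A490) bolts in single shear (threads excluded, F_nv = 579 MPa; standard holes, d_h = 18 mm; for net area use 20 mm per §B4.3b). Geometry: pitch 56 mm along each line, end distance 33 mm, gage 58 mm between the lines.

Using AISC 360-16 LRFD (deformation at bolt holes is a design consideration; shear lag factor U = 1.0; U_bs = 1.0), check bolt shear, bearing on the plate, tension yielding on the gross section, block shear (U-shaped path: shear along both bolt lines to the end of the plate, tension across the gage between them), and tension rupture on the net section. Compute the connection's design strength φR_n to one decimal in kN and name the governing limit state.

Bolt shear: A_b = π(16)²/4 = 201.06 mm². φR_n = 0.75 × 579 × 201.06 × 10 × 1 = 873.1 kN.
Bearing (14 mm plate, F_u = 400 MPa): end bolts L_c = 33 − 18/2 = 24, R_n = min(1.2×24×14×400, 2.4×16×14×400) = 161.28 kN/bolt; interior L_c = 56 − 18 = 38, R_n = 215.04 kN/bolt. φR_n = 0.75 × (2×161.28 + 8×215.04) = 1532.2 kN.
Tension yield (gross): A_g = 187×14 = 2618 mm². φR_n = 0.90 × 250 × 2618 = 589.1 kN.
Block shear: shear path 2×[33+4×56] = 2×257 mm, A_gv = 7196, A_nv = 2×(257 − 4.5×20)×14 = 4676 mm²; tension across gage: (58 − 1×20)×14 = 532 mm². R_n = min(0.6×400×4676, 0.6×250×7196) + 1.0×400×532 = min(1122.2, 1079.4) + 212.8 = 1292.2 kN. φR_n = 0.75 × 1292.2 = 969.2 kN.
Tension rupture (net): A_n = (187 − 2×20)×14 = 2058 mm² (U = 1.0, A_e = A_n). φR_n = 0.75 × 400 × 2058 = 617.4 kN.
Governing: min(873.1, 1532.2, 589.1, 969.2, 617.4) = 589.1 kN → gross-section yield.

589.1 kN (gross-section yield governs)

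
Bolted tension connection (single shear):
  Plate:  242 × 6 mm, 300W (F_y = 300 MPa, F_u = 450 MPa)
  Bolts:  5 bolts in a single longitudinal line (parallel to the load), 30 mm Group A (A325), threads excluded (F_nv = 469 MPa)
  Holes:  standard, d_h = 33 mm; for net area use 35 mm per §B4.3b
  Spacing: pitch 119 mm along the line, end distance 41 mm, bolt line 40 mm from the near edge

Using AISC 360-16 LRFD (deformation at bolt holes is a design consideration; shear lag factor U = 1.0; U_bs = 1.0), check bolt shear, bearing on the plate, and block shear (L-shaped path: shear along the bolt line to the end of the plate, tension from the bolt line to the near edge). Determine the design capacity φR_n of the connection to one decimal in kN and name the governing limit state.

Bolt shear: A_b = π(30)²/4 = 706.86 mm². φR_n = 0.75 × 469 × 706.86 × 5 × 1 = 1243.2 kN.
Bearing (6 mm plate, F_u = 450 MPa): end bolts L_c = 41 − 33/2 = 24.5, R_n = min(1.2×24.5×6×450, 2.4×30×6×450) = 79.38 kN/bolt; interior L_c = 119 − 33 = 86, R_n = 194.4 kN/bolt. φR_n = 0.75 × (1×79.38 + 4×194.4) = 642.7 kN.
Block shear: shear path 1×[41+4×119] = 1×517 mm, A_gv = 3102, A_nv = 1×(517 − 4.5×35)×6 = 2157 mm²; tension to near edge: (40 − 0.5×35)×6 = 135 mm². R_n = min(0.6×450×2157, 0.6×300×3102) + 1.0×450×135 = min(582.39, 558.36) + 60.75 = 619.11 kN. φR_n = 0.75 × 619.11 = 464.3 kN.
Governing: min(1243.2, 642.7, 464.3) = 464.3 kN → block shear.

464.3 kN (block shear governs)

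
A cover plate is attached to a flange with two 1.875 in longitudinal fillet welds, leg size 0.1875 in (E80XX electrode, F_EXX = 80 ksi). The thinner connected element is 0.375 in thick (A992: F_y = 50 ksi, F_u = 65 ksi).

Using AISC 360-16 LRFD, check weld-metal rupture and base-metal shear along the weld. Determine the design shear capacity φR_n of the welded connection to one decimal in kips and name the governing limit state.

17.9 kips (weld metal governs)

Weld metal: throat = 0.707×0.1875 = 0.13256 in, L = 2×1.875 = 3.75 in. φR_n = 0.75 × 0.6 × 80 × 0.13256 × 3.75 = 17.9 kips.
Base metal shear (0.375 in plate): yield φR_n = 1.0×0.6×50×0.375×3.75 = 42.2 kips; rupture φR_n = 0.75×0.6×65×0.375×3.75 = 41.1 kips; take 41.1 kips (rupture).
Governing: min(17.9, 41.1) = 17.9 kips → weld metal.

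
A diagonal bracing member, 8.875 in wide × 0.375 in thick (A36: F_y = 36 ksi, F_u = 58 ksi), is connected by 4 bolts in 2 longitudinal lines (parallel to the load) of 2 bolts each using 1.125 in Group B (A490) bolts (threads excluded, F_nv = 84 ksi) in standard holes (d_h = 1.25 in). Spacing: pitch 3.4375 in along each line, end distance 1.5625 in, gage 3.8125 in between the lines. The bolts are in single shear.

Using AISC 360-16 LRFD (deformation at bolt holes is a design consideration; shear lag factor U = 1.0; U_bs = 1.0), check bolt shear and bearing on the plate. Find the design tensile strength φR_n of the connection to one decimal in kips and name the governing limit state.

122.3 kips (bearing governs)

Bolt shear: A_b = π(1.125)²/4 = 0.99402 in². φR_n = 0.75 × 84 × 0.99402 × 4 × 1 = 250.5 kips.
Bearing (0.375 in plate, F_u = 58 ksi): end bolts L_c = 1.5625 − 1.25/2 = 0.9375, R_n = min(1.2×0.9375×0.375×58, 2.4×1.125×0.375×58) = 24.469 kips/bolt; interior L_c = 3.4375 − 1.25 = 2.1875, R_n = 57.094 kips/bolt. φR_n = 0.75 × (2×24.469 + 2×57.094) = 122.3 kips.
Governing: min(250.5, 122.3) = 122.3 kips → bearing.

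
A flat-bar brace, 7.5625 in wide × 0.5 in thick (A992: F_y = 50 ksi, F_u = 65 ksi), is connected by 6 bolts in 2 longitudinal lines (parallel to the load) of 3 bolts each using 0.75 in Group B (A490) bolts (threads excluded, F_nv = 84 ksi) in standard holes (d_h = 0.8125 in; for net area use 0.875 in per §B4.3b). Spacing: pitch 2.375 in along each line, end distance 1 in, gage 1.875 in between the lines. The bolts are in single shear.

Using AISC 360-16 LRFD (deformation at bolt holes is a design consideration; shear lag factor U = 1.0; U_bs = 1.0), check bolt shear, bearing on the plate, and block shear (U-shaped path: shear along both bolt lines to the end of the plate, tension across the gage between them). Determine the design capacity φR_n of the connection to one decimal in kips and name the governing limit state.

128.6 kips (block shear governs)

Bolt shear: A_b = π(0.75)²/4 = 0.44179 in². φR_n = 0.75 × 84 × 0.44179 × 6 × 1 = 167.0 kips.
Bearing (0.5 in plate, F_u = 65 ksi): end bolts L_c = 1 − 0.8125/2 = 0.59375, R_n = min(1.2×0.59375×0.5×65, 2.4×0.75×0.5×65) = 23.156 kips/bolt; interior L_c = 2.375 − 0.8125 = 1.5625, R_n = 58.5 kips/bolt. φR_n = 0.75 × (2×23.156 + 4×58.5) = 210.2 kips.
Block shear: shear path 2×[1+2×2.375] = 2×5.75 in, A_gv = 5.75, A_nv = 2×(5.75 − 2.5×0.875)×0.5 = 3.5625 in²; tension across gage: (1.875 − 1×0.875)×0.5 = 0.5 in². R_n = min(0.6×65×3.5625, 0.6×50×5.75) + 1.0×65×0.5 = min(138.94, 172.5) + 32.5 = 171.44 kips. φR_n = 0.75 × 171.44 = 128.6 kips.
Governing: min(167.0, 210.2, 128.6) = 128.6 kips → block shear.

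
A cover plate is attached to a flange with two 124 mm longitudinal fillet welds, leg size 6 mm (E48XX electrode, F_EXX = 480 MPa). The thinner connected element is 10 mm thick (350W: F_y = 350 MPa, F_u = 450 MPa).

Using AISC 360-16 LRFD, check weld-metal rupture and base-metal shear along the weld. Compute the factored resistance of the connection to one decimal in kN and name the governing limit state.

227.2 kN (weld metal governs)

Weld metal: throat = 0.707×6 = 4.242 mm, L = 2×124 = 248 mm. φR_n = 0.75 × 0.6 × 480 × 4.242 × 248 = 227.2 kN.
Base metal shear (10 mm plate): yield φR_n = 1.0×0.6×350×10×248 = 520.8 kN; rupture φR_n = 0.75×0.6×450×10×248 = 502.2 kN; take 502.2 kN (rupture).
Governing: min(227.2, 502.2) = 227.2 kN → weld metal.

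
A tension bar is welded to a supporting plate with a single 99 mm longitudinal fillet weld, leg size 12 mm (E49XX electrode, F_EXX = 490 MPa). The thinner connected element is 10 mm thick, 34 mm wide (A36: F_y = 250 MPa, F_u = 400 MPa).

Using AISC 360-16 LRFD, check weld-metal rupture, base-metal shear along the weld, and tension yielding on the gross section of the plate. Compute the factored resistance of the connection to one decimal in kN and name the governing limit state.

76.5 kN (gross-section yield governs)

Weld metal: throat = 0.707×12 = 8.484 mm, L = 99 mm. φR_n = 0.75 × 0.6 × 490 × 8.484 × 99 = 185.2 kN.
Base metal shear (10 mm plate): yield φR_n = 1.0×0.6×250×10×99 = 148.5 kN; rupture φR_n = 0.75×0.6×400×10×99 = 178.2 kN; take 148.5 kN (yield).
Tension yield (gross): A_g = 34×10 = 340 mm². φR_n = 0.90 × 250 × 340 = 76.5 kN.
Governing: min(185.2, 148.5, 76.5) = 76.5 kN → gross-section yield.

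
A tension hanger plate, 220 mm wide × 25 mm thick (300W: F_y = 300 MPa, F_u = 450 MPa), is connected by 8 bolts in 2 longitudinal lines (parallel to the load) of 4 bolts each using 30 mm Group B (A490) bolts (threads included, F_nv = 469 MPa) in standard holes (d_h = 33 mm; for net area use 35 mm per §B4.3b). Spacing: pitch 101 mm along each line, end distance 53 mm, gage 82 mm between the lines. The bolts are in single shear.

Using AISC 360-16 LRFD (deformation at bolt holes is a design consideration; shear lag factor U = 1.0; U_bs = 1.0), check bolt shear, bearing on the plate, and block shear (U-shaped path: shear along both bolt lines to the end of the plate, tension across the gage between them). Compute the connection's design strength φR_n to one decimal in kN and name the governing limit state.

1989.1 kN (bolt shear governs)

Bolt shear: A_b = π(30)²/4 = 706.86 mm². φR_n = 0.75 × 469 × 706.86 × 8 × 1 = 1989.1 kN.
Bearing (25 mm plate, F_u = 450 MPa): end bolts L_c = 53 − 33/2 = 36.5, R_n = min(1.2×36.5×25×450, 2.4×30×25×450) = 492.75 kN/bolt; interior L_c = 101 − 33 = 68, R_n = 810 kN/bolt. φR_n = 0.75 × (2×492.75 + 6×810) = 4384.1 kN.
Block shear: shear path 2×[53+3×101] = 2×356 mm, A_gv = 17800, A_nv = 2×(356 − 3.5×35)×25 = 11675 mm²; tension across gage: (82 − 1×35)×25 = 1175 mm². R_n = min(0.6×450×11675, 0.6×300×17800) + 1.0×450×1175 = min(3152.3, 3204) + 528.75 = 3681.1 kN. φR_n = 0.75 × 3681.1 = 2760.8 kN.
Governing: min(1989.1, 4384.1, 2760.8) = 1989.1 kN → bolt shear.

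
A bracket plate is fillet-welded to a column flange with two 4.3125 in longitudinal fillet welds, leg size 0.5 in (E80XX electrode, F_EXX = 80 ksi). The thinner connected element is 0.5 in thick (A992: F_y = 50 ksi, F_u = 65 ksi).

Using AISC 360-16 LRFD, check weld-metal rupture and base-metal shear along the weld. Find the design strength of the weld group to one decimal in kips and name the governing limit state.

Weld metal: throat = 0.707×0.5 = 0.3535 in, L = 2×4.3125 = 8.625 in. φR_n = 0.75 × 0.6 × 80 × 0.3535 × 8.625 = 109.8 kips.
Base metal shear (0.5 in plate): yield φR_n = 1.0×0.6×50×0.5×8.625 = 129.4 kips; rupture φR_n = 0.75×0.6×65×0.5×8.625 = 126.1 kips; take 126.1 kips (rupture).
Governing: min(109.8, 126.1) = 109.8 kips → weld metal.

109.8 kips (weld metal governs)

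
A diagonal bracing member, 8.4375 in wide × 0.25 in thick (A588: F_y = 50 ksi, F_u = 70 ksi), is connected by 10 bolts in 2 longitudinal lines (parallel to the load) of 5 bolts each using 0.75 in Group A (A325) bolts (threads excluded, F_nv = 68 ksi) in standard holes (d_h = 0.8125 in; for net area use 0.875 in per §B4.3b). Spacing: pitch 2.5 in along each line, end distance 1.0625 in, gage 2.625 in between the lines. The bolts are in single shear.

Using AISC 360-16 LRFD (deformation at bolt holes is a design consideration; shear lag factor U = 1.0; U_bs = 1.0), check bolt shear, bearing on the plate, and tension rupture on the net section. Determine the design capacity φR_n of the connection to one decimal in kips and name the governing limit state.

87.8 kips (net-section rupture governs)

Bolt shear: A_b = π(0.75)²/4 = 0.44179 in². φR_n = 0.75 × 68 × 0.44179 × 10 × 1 = 225.3 kips.
Bearing (0.25 in plate, F_u = 70 ksi): end bolts L_c = 1.0625 − 0.8125/2 = 0.65625, R_n = min(1.2×0.65625×0.25×70, 2.4×0.75×0.25×70) = 13.781 kips/bolt; interior L_c = 2.5 − 0.8125 = 1.6875, R_n = 31.5 kips/bolt. φR_n = 0.75 × (2×13.781 + 8×31.5) = 209.7 kips.
Tension rupture (net): A_n = (8.4375 − 2×0.875)×0.25 = 1.6719 in² (U = 1.0, A_e = A_n). φR_n = 0.75 × 70 × 1.6719 = 87.8 kips.
Governing: min(225.3, 209.7, 87.8) = 87.8 kips → net-section rupture.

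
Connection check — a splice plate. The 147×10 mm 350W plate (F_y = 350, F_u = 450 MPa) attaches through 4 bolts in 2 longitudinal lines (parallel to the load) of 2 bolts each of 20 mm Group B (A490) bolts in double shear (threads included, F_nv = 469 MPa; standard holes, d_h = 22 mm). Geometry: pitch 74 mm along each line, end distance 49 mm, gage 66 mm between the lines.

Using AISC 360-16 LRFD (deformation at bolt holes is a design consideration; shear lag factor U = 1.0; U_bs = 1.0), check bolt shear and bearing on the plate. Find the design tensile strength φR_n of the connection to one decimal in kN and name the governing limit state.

Bolt shear: A_b = π(20)²/4 = 314.16 mm². φR_n = 0.75 × 469 × 314.16 × 4 × 2 = 884.0 kN.
Bearing (10 mm plate, F_u = 450 MPa): end bolts L_c = 49 − 22/2 = 38, R_n = min(1.2×38×10×450, 2.4×20×10×450) = 205.2 kN/bolt; interior L_c = 74 − 22 = 52, R_n = 216 kN/bolt. φR_n = 0.75 × (2×205.2 + 2×216) = 631.8 kN.
Governing: min(884.0, 631.8) = 631.8 kN → bearing.

631.8 kN (bearing governs)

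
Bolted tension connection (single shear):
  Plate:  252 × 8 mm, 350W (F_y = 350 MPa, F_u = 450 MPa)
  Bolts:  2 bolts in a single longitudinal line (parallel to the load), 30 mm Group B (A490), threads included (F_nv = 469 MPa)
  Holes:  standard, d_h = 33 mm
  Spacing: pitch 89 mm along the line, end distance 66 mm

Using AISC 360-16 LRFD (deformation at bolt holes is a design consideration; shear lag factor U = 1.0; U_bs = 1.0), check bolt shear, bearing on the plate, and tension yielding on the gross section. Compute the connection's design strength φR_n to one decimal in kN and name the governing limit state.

Bolt shear: A_b = π(30)²/4 = 706.86 mm². φR_n = 0.75 × 469 × 706.86 × 2 × 1 = 497.3 kN.
Bearing (8 mm plate, F_u = 450 MPa): end bolts L_c = 66 − 33/2 = 49.5, R_n = min(1.2×49.5×8×450, 2.4×30×8×450) = 213.84 kN/bolt; interior L_c = 89 − 33 = 56, R_n = 241.92 kN/bolt. φR_n = 0.75 × (1×213.84 + 1×241.92) = 341.8 kN.
Tension yield (gross): A_g = 252×8 = 2016 mm². φR_n = 0.90 × 350 × 2016 = 635.0 kN.
Governing: min(497.3, 341.8, 635.0) = 341.8 kN → bearing.

341.8 kN (bearing governs)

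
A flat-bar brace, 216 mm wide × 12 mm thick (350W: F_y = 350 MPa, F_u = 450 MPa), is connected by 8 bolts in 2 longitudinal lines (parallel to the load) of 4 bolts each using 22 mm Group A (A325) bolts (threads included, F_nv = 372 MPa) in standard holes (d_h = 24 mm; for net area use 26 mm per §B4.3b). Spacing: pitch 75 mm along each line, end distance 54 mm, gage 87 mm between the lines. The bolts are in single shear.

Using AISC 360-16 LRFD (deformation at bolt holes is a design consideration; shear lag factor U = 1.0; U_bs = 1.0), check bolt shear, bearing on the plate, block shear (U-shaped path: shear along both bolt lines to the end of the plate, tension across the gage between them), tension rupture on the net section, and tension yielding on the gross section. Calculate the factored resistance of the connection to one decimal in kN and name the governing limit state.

664.2 kN (net-section rupture governs)

Bolt shear: A_b = π(22)²/4 = 380.13 mm². φR_n = 0.75 × 372 × 380.13 × 8 × 1 = 848.5 kN.
Bearing (12 mm plate, F_u = 450 MPa): end bolts L_c = 54 − 24/2 = 42, R_n = min(1.2×42×12×450, 2.4×22×12×450) = 272.16 kN/bolt; interior L_c = 75 − 24 = 51, R_n = 285.12 kN/bolt. φR_n = 0.75 × (2×272.16 + 6×285.12) = 1691.3 kN.
Block shear: shear path 2×[54+3×75] = 2×279 mm, A_gv = 6696, A_nv = 2×(279 − 3.5×26)×12 = 4512 mm²; tension across gage: (87 − 1×26)×12 = 732 mm². R_n = min(0.6×450×4512, 0.6×350×6696) + 1.0×450×732 = min(1218.2, 1406.2) + 329.4 = 1547.6 kN. φR_n = 0.75 × 1547.6 = 1160.7 kN.
Tension rupture (net): A_n = (216 − 2×26)×12 = 1968 mm² (U = 1.0, A_e = A_n). φR_n = 0.75 × 450 × 1968 = 664.2 kN.
Tension yield (gross): A_g = 216×12 = 2592 mm². φR_n = 0.90 × 350 × 2592 = 816.5 kN.
Governing: min(848.5, 1691.3, 1160.7, 664.2, 816.5) = 664.2 kN → net-section rupture.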